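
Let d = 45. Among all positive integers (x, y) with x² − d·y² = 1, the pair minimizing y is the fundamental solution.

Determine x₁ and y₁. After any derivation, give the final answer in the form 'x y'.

161 24

√45 → a₀=6, period (1,2,2,2,1,12); ℓ=6 even so k=5
a_0=6:  p_0=6·1+0=6,  q_0=6·0+1=1
a_1=1:  p_1=1·6+1=7,  q_1=1·1+0=1
a_2=2:  p_2=2·7+6=20,  q_2=2·1+1=3
a_3=2:  p_3=2·20+7=47,  q_3=2·3+1=7
a_4=2:  p_4=2·47+20=114,  q_4=2·7+3=17
a_5=1:  p_5=1·114+47=161,  q_5=1·17+7=24
→ (161, 24).  Check: 161²=25921, 45·24²=25920, difference 1.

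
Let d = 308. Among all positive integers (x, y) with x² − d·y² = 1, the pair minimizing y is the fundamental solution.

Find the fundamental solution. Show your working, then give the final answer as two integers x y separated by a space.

351 20

√308 = [17; 1,1,4,1,1,34, …], period ℓ=6 (even) → k=5
i=0: a=17 ⇒ p=17, q=1
…
i=3: a=4 ⇒ p=158, q=9
i=4: a=1 ⇒ p=193, q=11
i=5: a=1 ⇒ p=351, q=20
fundamental: x₁=351, y₁=20  (since 123201 − 308·400 = 1)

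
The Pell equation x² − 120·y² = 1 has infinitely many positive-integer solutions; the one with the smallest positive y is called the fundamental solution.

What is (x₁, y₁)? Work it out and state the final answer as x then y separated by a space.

11 1

d=120: √d = [10; 1,20] (ℓ=2, even), read p_1/q_1
i=0: a=10 ⇒ p=10, q=1
i=1: a=1 ⇒ p=11, q=1
fundamental: x₁=11, y₁=1  (since 121 − 120·1 = 1)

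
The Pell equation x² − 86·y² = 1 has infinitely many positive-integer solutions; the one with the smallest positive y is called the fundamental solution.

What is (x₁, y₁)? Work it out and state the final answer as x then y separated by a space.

d=86: √d = [9; 3,1,1,1,8,1,1,1,3,18] (ℓ=10, even), read p_9/q_9
step 0: (9, 1)  from 9·(1,0) + (0,1)
…
step 4: (102, 11)  from 1·(65,7) + (37,4)
step 5: (881, 95)  from 8·(102,11) + (65,7)
step 6: (983, 106)  from 1·(881,95) + (102,11)
step 7: (1864, 201)  from 1·(983,106) + (881,95)
step 8: (2847, 307)  from 1·(1864,201) + (983,106)
step 9: (10405, 1122)  from 3·(2847,307) + (1864,201)
fundamental: x₁=10405, y₁=1122  (since 108264025 − 86·1258884 = 1)

10405 1122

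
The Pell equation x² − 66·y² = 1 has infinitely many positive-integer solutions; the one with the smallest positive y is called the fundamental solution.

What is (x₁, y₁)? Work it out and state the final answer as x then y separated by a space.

65 8

√66 → a₀=8, period (8,16); ℓ=2 even so k=1
a_0=8:  p_0=8·1+0=8,  q_0=8·0+1=1
a_1=8:  p_1=8·8+1=65,  q_1=8·1+0=8
→ (65, 8).  Check: 65²=4225, 66·8²=4224, difference 1.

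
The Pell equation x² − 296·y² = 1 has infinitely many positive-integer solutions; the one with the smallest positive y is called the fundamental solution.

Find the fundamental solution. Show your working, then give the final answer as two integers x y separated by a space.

3699 215

[17; 4,1,7,1,4,34] for √296; ℓ=6 ⇒ convergent index 5
k=0  a_k=17  p_k/q_k = 17/1
…
k=4  a_k=1  p_k/q_k = 757/44
k=5  a_k=4  p_k/q_k = 3699/215
→ (3699, 215).  Check: 3699²=13682601, 296·215²=13682600, difference 1.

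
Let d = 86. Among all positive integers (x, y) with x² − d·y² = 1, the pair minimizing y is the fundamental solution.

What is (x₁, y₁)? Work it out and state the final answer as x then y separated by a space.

d=86: √d = [9; 3,1,1,1,8,1,1,1,3,18] (ℓ=10, even), read p_9/q_9
i=0: a=9 ⇒ p=9, q=1
i=1: a=3 ⇒ p=28, q=3
i=2: a=1 ⇒ p=37, q=4
i=3: a=1 ⇒ p=65, q=7
i=4: a=1 ⇒ p=102, q=11
i=5: a=8 ⇒ p=881, q=95
…
i=8: a=1 ⇒ p=2847, q=307
i=9: a=3 ⇒ p=10405, q=1122
fundamental: x₁=10405, y₁=1122  (since 108264025 − 86·1258884 = 1)

10405 1122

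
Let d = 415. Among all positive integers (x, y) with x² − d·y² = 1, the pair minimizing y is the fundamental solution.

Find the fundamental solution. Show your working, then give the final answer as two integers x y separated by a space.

√415 = [20; 2,1,2,4,6,…,1,2,40, …], period ℓ=16 (even) → k=15
k=0  a_k=20  p_k/q_k = 20/1
…
k=2  a_k=1  p_k/q_k = 61/3
k=3  a_k=2  p_k/q_k = 163/8
k=4  a_k=4  p_k/q_k = 713/35
k=5  a_k=6  p_k/q_k = 4441/218
…
k=7  a_k=1  p_k/q_k = 9595/471
…
k=9  a_k=1  p_k/q_k = 43534/2137
k=10  a_k=1  p_k/q_k = 77473/3803
…
k=12  a_k=4  p_k/q_k = 2110961/103623
…
k=14  a_k=1  p_k/q_k = 6841255/335824
k=15  a_k=2  p_k/q_k = 18412804/903849
(x₁, y₁) = (18412804, 903849);  18412804² − 415·903849² = 1 ✓

18412804 903849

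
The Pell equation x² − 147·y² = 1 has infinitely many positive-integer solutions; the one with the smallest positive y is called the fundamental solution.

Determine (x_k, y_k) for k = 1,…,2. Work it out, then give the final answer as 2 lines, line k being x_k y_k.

97 8
18817 1552

√147 = [12; 8,24, …], period ℓ=2 (even) → k=1
k=0  a_k=12  p_k/q_k = 12/1
k=1  a_k=8  p_k/q_k = 97/8
fundamental: x₁=97, y₁=8  (since 9409 − 147·64 = 1)
k=2:  x_2 = 97·97+147·8·8 = 18817,  y_2 = 97·8+8·97 = 1552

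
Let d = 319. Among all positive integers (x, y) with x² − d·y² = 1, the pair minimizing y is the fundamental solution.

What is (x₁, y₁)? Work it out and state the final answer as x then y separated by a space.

12901780 722361

d=319: √d = [17; 1,6,5,1,4,…,6,1,34] (ℓ=14, even), read p_13/q_13
step 0: (17, 1)  from 17·(1,0) + (0,1)
…
step 3: (643, 36)  from 5·(125,7) + (18,1)
step 4: (768, 43)  from 1·(643,36) + (125,7)
step 5: (3715, 208)  from 4·(768,43) + (643,36)
step 6: (11913, 667)  from 3·(3715,208) + (768,43)
step 7: (15628, 875)  from 1·(11913,667) + (3715,208)
…
step 9: (250816, 14043)  from 4·(58797,3292) + (15628,875)
step 10: (309613, 17335)  from 1·(250816,14043) + (58797,3292)
step 11: (1798881, 100718)  from 5·(309613,17335) + (250816,14043)
step 12: (11102899, 621643)  from 6·(1798881,100718) + (309613,17335)
step 13: (12901780, 722361)  from 1·(11102899,621643) + (1798881,100718)
(x₁, y₁) = (12901780, 722361);  12901780² − 319·722361² = 1 ✓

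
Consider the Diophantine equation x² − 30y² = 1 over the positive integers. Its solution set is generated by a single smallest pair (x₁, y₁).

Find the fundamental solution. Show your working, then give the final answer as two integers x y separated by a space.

√30 → a₀=5, period (2,10); ℓ=2 even so k=1
a_0=5:  p_0=5·1+0=5,  q_0=5·0+1=1
a_1=2:  p_1=2·5+1=11,  q_1=2·1+0=2
fundamental: x₁=11, y₁=2  (since 121 − 30·4 = 1)

11 2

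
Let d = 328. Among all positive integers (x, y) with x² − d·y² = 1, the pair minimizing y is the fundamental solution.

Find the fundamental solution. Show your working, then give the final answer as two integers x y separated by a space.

d=328: √d = [18; 9,36] (ℓ=2, even), read p_1/q_1
i=0: a=18 ⇒ p=18, q=1
i=1: a=9 ⇒ p=163, q=9
→ (163, 9).  Check: 163²=26569, 328·9²=26568, difference 1.

163 9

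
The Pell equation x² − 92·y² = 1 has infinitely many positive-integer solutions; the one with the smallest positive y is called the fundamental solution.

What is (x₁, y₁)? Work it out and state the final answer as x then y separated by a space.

√92 = [9; 1,1,2,4,2,1,1,18, …], period ℓ=8 (even) → k=7
i=0: a=9 ⇒ p=9, q=1
i=1: a=1 ⇒ p=10, q=1
i=2: a=1 ⇒ p=19, q=2
i=3: a=2 ⇒ p=48, q=5
i=4: a=4 ⇒ p=211, q=22
i=5: a=2 ⇒ p=470, q=49
i=6: a=1 ⇒ p=681, q=71
i=7: a=1 ⇒ p=1151, q=120
fundamental: x₁=1151, y₁=120  (since 1324801 − 92·14400 = 1)

1151 120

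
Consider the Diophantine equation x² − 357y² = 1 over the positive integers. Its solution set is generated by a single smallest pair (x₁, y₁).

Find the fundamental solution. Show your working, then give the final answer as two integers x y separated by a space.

3401 180

[18; 1,8,2,8,1,36] for √357; ℓ=6 ⇒ convergent index 5
step 0: (18, 1)  from 18·(1,0) + (0,1)
…
step 2: (170, 9)  from 8·(19,1) + (18,1)
step 3: (359, 19)  from 2·(170,9) + (19,1)
step 4: (3042, 161)  from 8·(359,19) + (170,9)
step 5: (3401, 180)  from 1·(3042,161) + (359,19)
fundamental: x₁=3401, y₁=180  (since 11566801 − 357·32400 = 1)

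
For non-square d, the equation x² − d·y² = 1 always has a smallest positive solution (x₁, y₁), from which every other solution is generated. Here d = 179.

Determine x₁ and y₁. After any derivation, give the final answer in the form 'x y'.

√179 → a₀=13, period (2,1,1,1,3,…,1,2,26); ℓ=14 even so k=13
k=0  a_k=13  p_k/q_k = 13/1
k=1  a_k=2  p_k/q_k = 27/2
…
k=3  a_k=1  p_k/q_k = 67/5
k=4  a_k=1  p_k/q_k = 107/8
…
k=6  a_k=5  p_k/q_k = 2047/153
…
k=8  a_k=5  p_k/q_k = 137042/10243
k=9  a_k=3  p_k/q_k = 438125/32747
k=10  a_k=1  p_k/q_k = 575167/42990
k=11  a_k=1  p_k/q_k = 1013292/75737
k=12  a_k=1  p_k/q_k = 1588459/118727
k=13  a_k=2  p_k/q_k = 4190210/313191
fundamental: x₁=4190210, y₁=313191  (since 17557859844100 − 179·98088602481 = 1)

4190210 313191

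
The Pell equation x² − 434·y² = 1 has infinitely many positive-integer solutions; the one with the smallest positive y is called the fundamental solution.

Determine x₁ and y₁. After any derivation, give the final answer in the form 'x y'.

125 6

[20; 1,4,1,40] for √434; ℓ=4 ⇒ convergent index 3
a_0=20:  p_0=20·1+0=20,  q_0=20·0+1=1
a_1=1:  p_1=1·20+1=21,  q_1=1·1+0=1
a_2=4:  p_2=4·21+20=104,  q_2=4·1+1=5
a_3=1:  p_3=1·104+21=125,  q_3=1·5+1=6
(x₁, y₁) = (125, 6);  125² − 434·6² = 1 ✓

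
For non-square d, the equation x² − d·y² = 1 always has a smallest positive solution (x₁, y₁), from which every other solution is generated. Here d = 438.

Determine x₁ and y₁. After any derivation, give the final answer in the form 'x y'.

√438 = [20; 1,12,1,40, …], period ℓ=4 (even) → k=3
k=0  a_k=20  p_k/q_k = 20/1
k=1  a_k=1  p_k/q_k = 21/1
k=2  a_k=12  p_k/q_k = 272/13
k=3  a_k=1  p_k/q_k = 293/14
fundamental: x₁=293, y₁=14  (since 85849 − 438·196 = 1)

293 14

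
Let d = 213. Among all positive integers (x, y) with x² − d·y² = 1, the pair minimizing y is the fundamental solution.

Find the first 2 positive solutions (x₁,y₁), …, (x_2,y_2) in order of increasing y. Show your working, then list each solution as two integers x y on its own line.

194399 13320
75581942401 5178789360

[14; 1,1,2,6,1,8,1,6,2,1,1,28] for √213; ℓ=12 ⇒ convergent index 11
i=0: a=14 ⇒ p=14, q=1
…
i=3: a=2 ⇒ p=73, q=5
i=4: a=6 ⇒ p=467, q=32
…
i=6: a=8 ⇒ p=4787, q=328
…
i=9: a=2 ⇒ p=78825, q=5401
i=10: a=1 ⇒ p=115574, q=7919
i=11: a=1 ⇒ p=194399, q=13320
fundamental: x₁=194399, y₁=13320  (since 37790971201 − 213·177422400 = 1)
(194399+13320√213)^2 = 75581942401 + 5178789360√213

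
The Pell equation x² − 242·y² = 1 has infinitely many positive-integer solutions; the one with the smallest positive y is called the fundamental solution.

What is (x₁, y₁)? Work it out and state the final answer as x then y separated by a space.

√242 → a₀=15, period (1,1,3,1,14,1,3,1,1,30); ℓ=10 even so k=9
a_0=15:  p_0=15·1+0=15,  q_0=15·0+1=1
…
a_5=14:  p_5=14·140+109=2069,  q_5=14·9+7=133
a_6=1:  p_6=1·2069+140=2209,  q_6=1·133+9=142
a_7=3:  p_7=3·2209+2069=8696,  q_7=3·142+133=559
a_8=1:  p_8=1·8696+2209=10905,  q_8=1·559+142=701
a_9=1:  p_9=1·10905+8696=19601,  q_9=1·701+559=1260
(x₁, y₁) = (19601, 1260);  19601² − 242·1260² = 1 ✓

19601 1260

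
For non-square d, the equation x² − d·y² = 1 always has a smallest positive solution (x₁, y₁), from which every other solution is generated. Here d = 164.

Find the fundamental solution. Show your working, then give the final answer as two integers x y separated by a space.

[12; 1,4,6,4,1,24] for √164; ℓ=6 ⇒ convergent index 5
step 0: (12, 1)  from 12·(1,0) + (0,1)
…
step 4: (1652, 129)  from 4·(397,31) + (64,5)
step 5: (2049, 160)  from 1·(1652,129) + (397,31)
fundamental: x₁=2049, y₁=160  (since 4198401 − 164·25600 = 1)

2049 160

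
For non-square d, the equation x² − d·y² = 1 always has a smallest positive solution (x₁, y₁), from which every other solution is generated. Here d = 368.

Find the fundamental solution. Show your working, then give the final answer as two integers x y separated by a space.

d=368: √d = [19; 5,2,5,38] (ℓ=4, even), read p_3/q_3
i=0: a=19 ⇒ p=19, q=1
i=1: a=5 ⇒ p=96, q=5
i=2: a=2 ⇒ p=211, q=11
i=3: a=5 ⇒ p=1151, q=60
→ (1151, 60).  Check: 1151²=1324801, 368·60²=1324800, difference 1.

1151 60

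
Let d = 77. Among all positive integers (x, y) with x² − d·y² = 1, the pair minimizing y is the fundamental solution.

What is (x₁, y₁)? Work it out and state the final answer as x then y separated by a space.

[8; 1,3,2,3,1,16] for √77; ℓ=6 ⇒ convergent index 5
step 0: (8, 1)  from 8·(1,0) + (0,1)
step 1: (9, 1)  from 1·(8,1) + (1,0)
step 2: (35, 4)  from 3·(9,1) + (8,1)
step 3: (79, 9)  from 2·(35,4) + (9,1)
step 4: (272, 31)  from 3·(79,9) + (35,4)
step 5: (351, 40)  from 1·(272,31) + (79,9)
fundamental: x₁=351, y₁=40  (since 123201 − 77·1600 = 1)

351 40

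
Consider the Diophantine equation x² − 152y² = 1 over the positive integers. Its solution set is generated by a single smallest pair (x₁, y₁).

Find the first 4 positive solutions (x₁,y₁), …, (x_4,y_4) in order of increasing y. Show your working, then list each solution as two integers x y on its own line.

37 3
2737 222
202501 16425
14982337 1215228

√152 → a₀=12, period (3,24); ℓ=2 even so k=1
step 0: (12, 1)  from 12·(1,0) + (0,1)
step 1: (37, 3)  from 3·(12,1) + (1,0)
→ (37, 3).  Check: 37²=1369, 152·3²=1368, difference 1.
(37+3√152)^2 = 2737 + 222√152
(37+3√152)^3 = 202501 + 16425√152
(37+3√152)^4 = 14982337 + 1215228√152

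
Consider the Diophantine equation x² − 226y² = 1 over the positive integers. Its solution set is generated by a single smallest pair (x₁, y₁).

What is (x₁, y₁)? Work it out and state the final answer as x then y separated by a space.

451 30

[15; 30] for √226; ℓ=1 ⇒ convergent index 1
step 0: (15, 1)  from 15·(1,0) + (0,1)
step 1: (451, 30)  from 30·(15,1) + (1,0)
(x₁, y₁) = (451, 30);  451² − 226·30² = 1 ✓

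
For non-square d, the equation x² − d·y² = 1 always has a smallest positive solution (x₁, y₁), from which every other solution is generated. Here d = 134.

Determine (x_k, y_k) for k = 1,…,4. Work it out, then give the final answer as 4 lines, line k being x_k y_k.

145925 12606
42588211249 3679061100
12429369452874725 1073733982022394
3627511474778900280001 313369262649556627800

d=134: √d = [11; 1,1,2,1,3,…,1,1,22] (ℓ=14, even), read p_13/q_13
k=0  a_k=11  p_k/q_k = 11/1
…
k=2  a_k=1  p_k/q_k = 23/2
…
k=7  a_k=10  p_k/q_k = 4121/356
k=8  a_k=1  p_k/q_k = 4503/389
k=9  a_k=3  p_k/q_k = 17630/1523
…
k=11  a_k=2  p_k/q_k = 61896/5347
k=12  a_k=1  p_k/q_k = 84029/7259
k=13  a_k=1  p_k/q_k = 145925/12606
fundamental: x₁=145925, y₁=12606  (since 21294105625 − 134·158911236 = 1)
n=2: (145925,12606)∘(145925,12606) = (145925·145925+134·12606·12606, 145925·12606+12606·145925) = (42588211249,3679061100)
n=3: (42588211249,3679061100)∘(145925,12606) = (145925·42588211249+134·12606·3679061100, 145925·3679061100+12606·42588211249) = (12429369452874725,1073733982022394)
n=4: (12429369452874725,1073733982022394)∘(145925,12606) = (145925·12429369452874725+134·12606·1073733982022394, 145925·1073733982022394+12606·12429369452874725) = (3627511474778900280001,313369262649556627800)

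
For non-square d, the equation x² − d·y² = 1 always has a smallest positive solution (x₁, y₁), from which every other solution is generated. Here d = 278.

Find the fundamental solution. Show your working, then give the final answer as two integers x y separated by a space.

2501 150

d=278: √d = [16; 1,2,16,2,1,32] (ℓ=6, even), read p_5/q_5
step 0: (16, 1)  from 16·(1,0) + (0,1)
step 1: (17, 1)  from 1·(16,1) + (1,0)
step 2: (50, 3)  from 2·(17,1) + (16,1)
step 3: (817, 49)  from 16·(50,3) + (17,1)
step 4: (1684, 101)  from 2·(817,49) + (50,3)
step 5: (2501, 150)  from 1·(1684,101) + (817,49)
(x₁, y₁) = (2501, 150);  2501² − 278·150² = 1 ✓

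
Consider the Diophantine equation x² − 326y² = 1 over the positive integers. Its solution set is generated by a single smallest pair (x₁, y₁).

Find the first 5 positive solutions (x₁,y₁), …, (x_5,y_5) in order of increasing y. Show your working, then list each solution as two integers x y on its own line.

325 18
211249 11700
137311525 7604982
89252280001 4943226600
58013844689125 3213089685018

d=326: √d = [18; 18,36] (ℓ=2, even), read p_1/q_1
a_0=18:  p_0=18·1+0=18,  q_0=18·0+1=1
a_1=18:  p_1=18·18+1=325,  q_1=18·1+0=18
fundamental: x₁=325, y₁=18  (since 105625 − 326·324 = 1)
(325+18√326)^2 = 211249 + 11700√326
(325+18√326)^3 = 137311525 + 7604982√326
(325+18√326)^4 = 89252280001 + 4943226600√326
(325+18√326)^5 = 58013844689125 + 3213089685018√326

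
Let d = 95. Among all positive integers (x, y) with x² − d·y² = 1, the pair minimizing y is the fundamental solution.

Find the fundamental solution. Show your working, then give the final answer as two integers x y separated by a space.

39 4

√95 → a₀=9, period (1,2,1,18); ℓ=4 even so k=3
step 0: (9, 1)  from 9·(1,0) + (0,1)
step 1: (10, 1)  from 1·(9,1) + (1,0)
step 2: (29, 3)  from 2·(10,1) + (9,1)
step 3: (39, 4)  from 1·(29,3) + (10,1)
fundamental: x₁=39, y₁=4  (since 1521 − 95·16 = 1)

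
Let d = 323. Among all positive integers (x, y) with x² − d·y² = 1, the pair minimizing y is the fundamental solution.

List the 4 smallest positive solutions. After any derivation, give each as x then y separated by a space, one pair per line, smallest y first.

d=323: √d = [17; 1,34] (ℓ=2, even), read p_1/q_1
step 0: (17, 1)  from 17·(1,0) + (0,1)
step 1: (18, 1)  from 1·(17,1) + (1,0)
fundamental: x₁=18, y₁=1  (since 324 − 323·1 = 1)
(18+1√323)^2 = 647 + 36√323
(18+1√323)^3 = 23274 + 1295√323
(18+1√323)^4 = 837217 + 46584√323

18 1
647 36
23274 1295
837217 46584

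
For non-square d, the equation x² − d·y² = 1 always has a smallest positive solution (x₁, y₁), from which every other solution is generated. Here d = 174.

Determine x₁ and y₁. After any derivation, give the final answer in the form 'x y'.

d=174: √d = [13; 5,4,5,26] (ℓ=4, even), read p_3/q_3
a_0=13:  p_0=13·1+0=13,  q_0=13·0+1=1
a_1=5:  p_1=5·13+1=66,  q_1=5·1+0=5
a_2=4:  p_2=4·66+13=277,  q_2=4·5+1=21
a_3=5:  p_3=5·277+66=1451,  q_3=5·21+5=110
(x₁, y₁) = (1451, 110);  1451² − 174·110² = 1 ✓

1451 110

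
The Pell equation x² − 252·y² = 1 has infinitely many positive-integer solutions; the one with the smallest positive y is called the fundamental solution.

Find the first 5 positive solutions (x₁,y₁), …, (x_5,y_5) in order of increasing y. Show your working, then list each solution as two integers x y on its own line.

127 8
32257 2032
8193151 516120
2081028097 131092448
528572943487 33296965672

[15; 1,6,1,30] for √252; ℓ=4 ⇒ convergent index 3
step 0: (15, 1)  from 15·(1,0) + (0,1)
…
step 2: (111, 7)  from 6·(16,1) + (15,1)
step 3: (127, 8)  from 1·(111,7) + (16,1)
(x₁, y₁) = (127, 8);  127² − 252·8² = 1 ✓
(127+8√252)^2 = 32257 + 2032√252
(127+8√252)^3 = 8193151 + 516120√252
(127+8√252)^4 = 2081028097 + 131092448√252
(127+8√252)^5 = 528572943487 + 33296965672√252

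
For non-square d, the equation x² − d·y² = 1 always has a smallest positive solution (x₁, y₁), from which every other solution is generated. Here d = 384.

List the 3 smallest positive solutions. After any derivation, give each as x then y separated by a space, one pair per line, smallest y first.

[19; 1,1,2,9,2,1,1,38] for √384; ℓ=8 ⇒ convergent index 7
i=0: a=19 ⇒ p=19, q=1
i=1: a=1 ⇒ p=20, q=1
…
i=3: a=2 ⇒ p=98, q=5
…
i=6: a=1 ⇒ p=2861, q=146
i=7: a=1 ⇒ p=4801, q=245
(x₁, y₁) = (4801, 245);  4801² − 384·245² = 1 ✓
(4801+245√384)^2 = 46099201 + 2352490√384
(4801+245√384)^3 = 442644523201 + 22588608735√384

4801 245
46099201 2352490
442644523201 22588608735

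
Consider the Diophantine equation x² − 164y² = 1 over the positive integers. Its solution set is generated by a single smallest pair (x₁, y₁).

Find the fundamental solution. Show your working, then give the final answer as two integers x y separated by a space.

2049 160

[12; 1,4,6,4,1,24] for √164; ℓ=6 ⇒ convergent index 5
i=0: a=12 ⇒ p=12, q=1
i=1: a=1 ⇒ p=13, q=1
…
i=3: a=6 ⇒ p=397, q=31
i=4: a=4 ⇒ p=1652, q=129
i=5: a=1 ⇒ p=2049, q=160
→ (2049, 160).  Check: 2049²=4198401, 164·160²=4198400, difference 1.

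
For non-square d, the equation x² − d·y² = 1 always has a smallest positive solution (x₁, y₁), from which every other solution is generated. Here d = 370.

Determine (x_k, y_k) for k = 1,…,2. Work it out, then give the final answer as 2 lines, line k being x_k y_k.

√370 = [19; 4,4,38, …], period ℓ=3 (odd) → k=5
k=0  a_k=19  p_k/q_k = 19/1
k=1  a_k=4  p_k/q_k = 77/4
…
k=3  a_k=38  p_k/q_k = 12503/650
k=4  a_k=4  p_k/q_k = 50339/2617
k=5  a_k=4  p_k/q_k = 213859/11118
(x₁, y₁) = (213859, 11118);  213859² − 370·11118² = 1 ✓
(x_2, y_2) = (213859·213859 + 370·11118·11118, 213859·11118 + 11118·213859) = (91471343761, 4755368724)

213859 11118
91471343761 4755368724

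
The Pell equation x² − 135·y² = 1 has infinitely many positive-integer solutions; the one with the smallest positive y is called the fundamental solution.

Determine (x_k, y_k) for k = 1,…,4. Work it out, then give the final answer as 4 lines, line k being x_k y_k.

√135 = [11; 1,1,1,1,1,1,1,22, …], period ℓ=8 (even) → k=7
a_0=11:  p_0=11·1+0=11,  q_0=11·0+1=1
…
a_6=1:  p_6=1·93+58=151,  q_6=1·8+5=13
a_7=1:  p_7=1·151+93=244,  q_7=1·13+8=21
→ (244, 21).  Check: 244²=59536, 135·21²=59535, difference 1.
(x_2, y_2) = (244·244 + 135·21·21, 244·21 + 21·244) = (119071, 10248)
(x_3, y_3) = (244·119071 + 135·21·10248, 244·10248 + 21·119071) = (58106404, 5001003)
(x_4, y_4) = (244·58106404 + 135·21·5001003, 244·5001003 + 21·58106404) = (28355806081, 2440479216)

244 21
119071 10248
58106404 5001003
28355806081 2440479216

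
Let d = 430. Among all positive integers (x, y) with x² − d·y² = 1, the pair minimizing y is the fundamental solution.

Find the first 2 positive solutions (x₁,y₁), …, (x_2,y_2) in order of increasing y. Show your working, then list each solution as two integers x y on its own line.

2862251 138030
16384961574001 790153011060

[20; 1,2,1,3,1,…,2,1,40] for √430; ℓ=14 ⇒ convergent index 13
i=0: a=20 ⇒ p=20, q=1
i=1: a=1 ⇒ p=21, q=1
i=2: a=2 ⇒ p=62, q=3
i=3: a=1 ⇒ p=83, q=4
…
i=5: a=1 ⇒ p=394, q=19
i=6: a=6 ⇒ p=2675, q=129
…
i=8: a=6 ⇒ p=133439, q=6435
i=9: a=1 ⇒ p=155233, q=7486
i=10: a=3 ⇒ p=599138, q=28893
i=11: a=1 ⇒ p=754371, q=36379
i=12: a=2 ⇒ p=2107880, q=101651
i=13: a=1 ⇒ p=2862251, q=138030
fundamental: x₁=2862251, y₁=138030  (since 8192480787001 − 430·19052280900 = 1)
(x_2, y_2) = (2862251·2862251 + 430·138030·138030, 2862251·138030 + 138030·2862251) = (16384961574001, 790153011060)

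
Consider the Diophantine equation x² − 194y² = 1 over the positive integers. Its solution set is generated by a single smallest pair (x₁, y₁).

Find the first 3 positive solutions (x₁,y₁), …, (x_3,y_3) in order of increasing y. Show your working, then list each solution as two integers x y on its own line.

[13; 1,12,1,26] for √194; ℓ=4 ⇒ convergent index 3
k=0  a_k=13  p_k/q_k = 13/1
k=1  a_k=1  p_k/q_k = 14/1
k=2  a_k=12  p_k/q_k = 181/13
k=3  a_k=1  p_k/q_k = 195/14
(x₁, y₁) = (195, 14);  195² − 194·14² = 1 ✓
(x_2, y_2) = (195·195 + 194·14·14, 195·14 + 14·195) = (76049, 5460)
(x_3, y_3) = (195·76049 + 194·14·5460, 195·5460 + 14·76049) = (29658915, 2129386)

195 14
76049 5460
29658915 2129386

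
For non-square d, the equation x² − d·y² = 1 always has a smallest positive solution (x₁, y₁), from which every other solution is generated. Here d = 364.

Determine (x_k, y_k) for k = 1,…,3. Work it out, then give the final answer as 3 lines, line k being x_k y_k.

4954951 259710
49103078824801 2573700648420
486606699052048124551 25505121203178395130

√364 → a₀=19, period (12,1,2,3,1,8,1,3,2,1,12,38); ℓ=12 even so k=11
step 0: (19, 1)  from 19·(1,0) + (0,1)
step 1: (229, 12)  from 12·(19,1) + (1,0)
…
step 3: (725, 38)  from 2·(248,13) + (229,12)
…
step 6: (27607, 1447)  from 8·(3148,165) + (2423,127)
…
step 9: (270499, 14178)  from 2·(119872,6283) + (30755,1612)
step 10: (390371, 20461)  from 1·(270499,14178) + (119872,6283)
step 11: (4954951, 259710)  from 12·(390371,20461) + (270499,14178)
→ (4954951, 259710).  Check: 4954951²=24551539412401, 364·259710²=24551539412400, difference 1.
(x_2, y_2) = (4954951·4954951 + 364·259710·259710, 4954951·259710 + 259710·4954951) = (49103078824801, 2573700648420)
(x_3, y_3) = (4954951·49103078824801 + 364·259710·2573700648420, 4954951·2573700648420 + 259710·49103078824801) = (486606699052048124551, 25505121203178395130)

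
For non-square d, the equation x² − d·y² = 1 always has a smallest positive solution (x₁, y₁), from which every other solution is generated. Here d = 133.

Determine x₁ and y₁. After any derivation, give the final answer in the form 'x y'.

√133 = [11; 1,1,7,5,1,…,1,1,22, …], period ℓ=16 (even) → k=15
i=0: a=11 ⇒ p=11, q=1
i=1: a=1 ⇒ p=12, q=1
i=2: a=1 ⇒ p=23, q=2
i=3: a=7 ⇒ p=173, q=15
…
i=7: a=1 ⇒ p=3010, q=261
i=8: a=2 ⇒ p=7969, q=691
i=9: a=1 ⇒ p=10979, q=952
i=10: a=1 ⇒ p=18948, q=1643
i=11: a=1 ⇒ p=29927, q=2595
…
i=14: a=1 ⇒ p=1378591, q=119539
i=15: a=1 ⇒ p=2588599, q=224460
fundamental: x₁=2588599, y₁=224460  (since 6700844782801 − 133·50382291600 = 1)

2588599 224460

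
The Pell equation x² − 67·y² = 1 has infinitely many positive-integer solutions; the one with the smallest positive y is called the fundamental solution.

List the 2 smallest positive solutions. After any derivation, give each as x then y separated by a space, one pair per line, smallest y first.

[8; 5,2,1,1,7,1,1,2,5,16] for √67; ℓ=10 ⇒ convergent index 9
step 0: (8, 1)  from 8·(1,0) + (0,1)
step 1: (41, 5)  from 5·(8,1) + (1,0)
step 2: (90, 11)  from 2·(41,5) + (8,1)
step 3: (131, 16)  from 1·(90,11) + (41,5)
step 4: (221, 27)  from 1·(131,16) + (90,11)
…
step 6: (1899, 232)  from 1·(1678,205) + (221,27)
step 7: (3577, 437)  from 1·(1899,232) + (1678,205)
step 8: (9053, 1106)  from 2·(3577,437) + (1899,232)
step 9: (48842, 5967)  from 5·(9053,1106) + (3577,437)
→ (48842, 5967).  Check: 48842²=2385540964, 67·5967²=2385540963, difference 1.
k=2:  x_2 = 48842·48842+67·5967·5967 = 4771081927,  y_2 = 48842·5967+5967·48842 = 582880428

48842 5967
4771081927 582880428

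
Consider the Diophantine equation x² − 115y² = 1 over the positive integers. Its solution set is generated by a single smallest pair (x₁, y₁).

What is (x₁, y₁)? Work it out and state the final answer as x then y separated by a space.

1126 105

[10; 1,2,1,1,1,1,1,2,1,20] for √115; ℓ=10 ⇒ convergent index 9
a_0=10:  p_0=10·1+0=10,  q_0=10·0+1=1
a_1=1:  p_1=1·10+1=11,  q_1=1·1+0=1
a_2=2:  p_2=2·11+10=32,  q_2=2·1+1=3
…
a_4=1:  p_4=1·43+32=75,  q_4=1·4+3=7
a_5=1:  p_5=1·75+43=118,  q_5=1·7+4=11
a_6=1:  p_6=1·118+75=193,  q_6=1·11+7=18
a_7=1:  p_7=1·193+118=311,  q_7=1·18+11=29
a_8=2:  p_8=2·311+193=815,  q_8=2·29+18=76
a_9=1:  p_9=1·815+311=1126,  q_9=1·76+29=105
→ (1126, 105).  Check: 1126²=1267876, 115·105²=1267875, difference 1.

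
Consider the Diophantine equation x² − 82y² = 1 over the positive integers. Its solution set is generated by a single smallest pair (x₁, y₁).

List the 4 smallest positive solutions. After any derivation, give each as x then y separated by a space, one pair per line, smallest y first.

[9; 18] for √82; ℓ=1 ⇒ convergent index 1
a_0=9:  p_0=9·1+0=9,  q_0=9·0+1=1
a_1=18:  p_1=18·9+1=163,  q_1=18·1+0=18
fundamental: x₁=163, y₁=18  (since 26569 − 82·324 = 1)
k=2:  x_2 = 163·163+82·18·18 = 53137,  y_2 = 163·18+18·163 = 5868
k=3:  x_3 = 163·53137+82·18·5868 = 17322499,  y_3 = 163·5868+18·53137 = 1912950
k=4:  x_4 = 163·17322499+82·18·1912950 = 5647081537,  y_4 = 163·1912950+18·17322499 = 623615832

163 18
53137 5868
17322499 1912950
5647081537 623615832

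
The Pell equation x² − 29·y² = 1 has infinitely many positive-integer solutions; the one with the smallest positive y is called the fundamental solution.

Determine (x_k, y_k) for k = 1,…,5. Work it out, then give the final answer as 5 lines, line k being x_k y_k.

9801 1820
192119201 35675640
3765920568201 699313893460
73819574785756801 13707950903927280
1447011301184484245001 268703252919468649100

√29 → a₀=5, period (2,1,1,2,10); ℓ=5 odd so k=9
step 0: (5, 1)  from 5·(1,0) + (0,1)
…
step 2: (16, 3)  from 1·(11,2) + (5,1)
step 3: (27, 5)  from 1·(16,3) + (11,2)
step 4: (70, 13)  from 2·(27,5) + (16,3)
step 5: (727, 135)  from 10·(70,13) + (27,5)
…
step 7: (2251, 418)  from 1·(1524,283) + (727,135)
step 8: (3775, 701)  from 1·(2251,418) + (1524,283)
step 9: (9801, 1820)  from 2·(3775,701) + (2251,418)
→ (9801, 1820).  Check: 9801²=96059601, 29·1820²=96059600, difference 1.
k=2:  x_2 = 9801·9801+29·1820·1820 = 192119201,  y_2 = 9801·1820+1820·9801 = 35675640
k=3:  x_3 = 9801·192119201+29·1820·35675640 = 3765920568201,  y_3 = 9801·35675640+1820·192119201 = 699313893460
k=4:  x_4 = 9801·3765920568201+29·1820·699313893460 = 73819574785756801,  y_4 = 9801·699313893460+1820·3765920568201 = 13707950903927280
k=5:  x_5 = 9801·73819574785756801+29·1820·13707950903927280 = 1447011301184484245001,  y_5 = 9801·13707950903927280+1820·73819574785756801 = 268703252919468649100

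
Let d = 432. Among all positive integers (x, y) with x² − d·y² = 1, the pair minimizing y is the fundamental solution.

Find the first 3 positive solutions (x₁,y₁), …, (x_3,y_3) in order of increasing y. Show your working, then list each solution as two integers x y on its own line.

1351 65
3650401 175630
9863382151 474552195

[20; 1,3,1,1,1,3,1,40] for √432; ℓ=8 ⇒ convergent index 7
a_0=20:  p_0=20·1+0=20,  q_0=20·0+1=1
a_1=1:  p_1=1·20+1=21,  q_1=1·1+0=1
a_2=3:  p_2=3·21+20=83,  q_2=3·1+1=4
a_3=1:  p_3=1·83+21=104,  q_3=1·4+1=5
a_4=1:  p_4=1·104+83=187,  q_4=1·5+4=9
a_5=1:  p_5=1·187+104=291,  q_5=1·9+5=14
a_6=3:  p_6=3·291+187=1060,  q_6=3·14+9=51
a_7=1:  p_7=1·1060+291=1351,  q_7=1·51+14=65
fundamental: x₁=1351, y₁=65  (since 1825201 − 432·4225 = 1)
(x_2, y_2) = (1351·1351 + 432·65·65, 1351·65 + 65·1351) = (3650401, 175630)
(x_3, y_3) = (1351·3650401 + 432·65·175630, 1351·175630 + 65·3650401) = (9863382151, 474552195)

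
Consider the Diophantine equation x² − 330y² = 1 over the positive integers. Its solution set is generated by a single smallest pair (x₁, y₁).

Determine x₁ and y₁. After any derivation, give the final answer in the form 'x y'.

109 6

d=330: √d = [18; 6,36] (ℓ=2, even), read p_1/q_1
k=0  a_k=18  p_k/q_k = 18/1
k=1  a_k=6  p_k/q_k = 109/6
(x₁, y₁) = (109, 6);  109² − 330·6² = 1 ✓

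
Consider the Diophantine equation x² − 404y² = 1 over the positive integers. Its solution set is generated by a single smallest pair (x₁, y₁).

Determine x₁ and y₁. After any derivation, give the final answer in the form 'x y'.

d=404: √d = [20; 10,40] (ℓ=2, even), read p_1/q_1
i=0: a=20 ⇒ p=20, q=1
i=1: a=10 ⇒ p=201, q=10
(x₁, y₁) = (201, 10);  201² − 404·10² = 1 ✓

201 10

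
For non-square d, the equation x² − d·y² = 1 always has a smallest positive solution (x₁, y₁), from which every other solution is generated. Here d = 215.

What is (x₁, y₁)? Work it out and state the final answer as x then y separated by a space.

[14; 1,1,1,28] for √215; ℓ=4 ⇒ convergent index 3
step 0: (14, 1)  from 14·(1,0) + (0,1)
step 1: (15, 1)  from 1·(14,1) + (1,0)
step 2: (29, 2)  from 1·(15,1) + (14,1)
step 3: (44, 3)  from 1·(29,2) + (15,1)
→ (44, 3).  Check: 44²=1936, 215·3²=1935, difference 1.

44 3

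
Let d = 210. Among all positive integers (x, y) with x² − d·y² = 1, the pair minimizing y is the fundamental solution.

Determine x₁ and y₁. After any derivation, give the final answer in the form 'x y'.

29 2

√210 → a₀=14, period (2,28); ℓ=2 even so k=1
k=0  a_k=14  p_k/q_k = 14/1
k=1  a_k=2  p_k/q_k = 29/2
fundamental: x₁=29, y₁=2  (since 841 − 210·4 = 1)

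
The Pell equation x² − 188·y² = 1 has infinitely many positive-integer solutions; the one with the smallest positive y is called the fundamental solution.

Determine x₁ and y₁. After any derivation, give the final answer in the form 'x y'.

4607 336

√188 = [13; 1,2,2,6,2,2,1,26, …], period ℓ=8 (even) → k=7
step 0: (13, 1)  from 13·(1,0) + (0,1)
…
step 3: (96, 7)  from 2·(41,3) + (14,1)
…
step 5: (1330, 97)  from 2·(617,45) + (96,7)
step 6: (3277, 239)  from 2·(1330,97) + (617,45)
step 7: (4607, 336)  from 1·(3277,239) + (1330,97)
(x₁, y₁) = (4607, 336);  4607² − 188·336² = 1 ✓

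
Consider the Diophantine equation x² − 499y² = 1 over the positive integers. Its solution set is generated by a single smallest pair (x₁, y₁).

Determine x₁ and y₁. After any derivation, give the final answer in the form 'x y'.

4490 201

√499 = [22; 2,1,21,1,2,44, …], period ℓ=6 (even) → k=5
a_0=22:  p_0=22·1+0=22,  q_0=22·0+1=1
a_1=2:  p_1=2·22+1=45,  q_1=2·1+0=2
a_2=1:  p_2=1·45+22=67,  q_2=1·2+1=3
a_3=21:  p_3=21·67+45=1452,  q_3=21·3+2=65
a_4=1:  p_4=1·1452+67=1519,  q_4=1·65+3=68
a_5=2:  p_5=2·1519+1452=4490,  q_5=2·68+65=201
(x₁, y₁) = (4490, 201);  4490² − 499·201² = 1 ✓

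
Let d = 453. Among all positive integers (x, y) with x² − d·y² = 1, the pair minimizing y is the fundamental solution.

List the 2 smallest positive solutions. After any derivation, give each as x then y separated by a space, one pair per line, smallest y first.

1653751 77700
5469784740001 256992905400

√453 → a₀=21, period (3,1,1,10,14,10,1,1,3,42); ℓ=10 even so k=9
a_0=21:  p_0=21·1+0=21,  q_0=21·0+1=1
…
a_2=1:  p_2=1·64+21=85,  q_2=1·3+1=4
a_3=1:  p_3=1·85+64=149,  q_3=1·4+3=7
a_4=10:  p_4=10·149+85=1575,  q_4=10·7+4=74
a_5=14:  p_5=14·1575+149=22199,  q_5=14·74+7=1043
…
a_7=1:  p_7=1·223565+22199=245764,  q_7=1·10504+1043=11547
a_8=1:  p_8=1·245764+223565=469329,  q_8=1·11547+10504=22051
a_9=3:  p_9=3·469329+245764=1653751,  q_9=3·22051+11547=77700
(x₁, y₁) = (1653751, 77700);  1653751² − 453·77700² = 1 ✓
n=2: (1653751,77700)∘(1653751,77700) = (1653751·1653751+453·77700·77700, 1653751·77700+77700·1653751) = (5469784740001,256992905400)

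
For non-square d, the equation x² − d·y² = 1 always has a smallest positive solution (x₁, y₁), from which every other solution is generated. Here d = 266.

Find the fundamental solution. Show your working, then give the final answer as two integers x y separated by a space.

685 42

√266 = [16; 3,4,3,32, …], period ℓ=4 (even) → k=3
a_0=16:  p_0=16·1+0=16,  q_0=16·0+1=1
a_1=3:  p_1=3·16+1=49,  q_1=3·1+0=3
a_2=4:  p_2=4·49+16=212,  q_2=4·3+1=13
a_3=3:  p_3=3·212+49=685,  q_3=3·13+3=42
fundamental: x₁=685, y₁=42  (since 469225 − 266·1764 = 1)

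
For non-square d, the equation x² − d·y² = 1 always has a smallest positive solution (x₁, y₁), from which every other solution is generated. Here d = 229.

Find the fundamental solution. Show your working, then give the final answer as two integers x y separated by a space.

√229 → a₀=15, period (7,1,1,7,30); ℓ=5 odd so k=9
i=0: a=15 ⇒ p=15, q=1
i=1: a=7 ⇒ p=106, q=7
…
i=3: a=1 ⇒ p=227, q=15
i=4: a=7 ⇒ p=1710, q=113
…
i=6: a=7 ⇒ p=362399, q=23948
…
i=8: a=1 ⇒ p=776325, q=51301
i=9: a=7 ⇒ p=5848201, q=386460
(x₁, y₁) = (5848201, 386460);  5848201² − 229·386460² = 1 ✓

5848201 386460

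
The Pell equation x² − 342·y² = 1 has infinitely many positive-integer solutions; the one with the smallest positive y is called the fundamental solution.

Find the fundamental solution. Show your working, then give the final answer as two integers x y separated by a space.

√342 → a₀=18, period (2,36); ℓ=2 even so k=1
a_0=18:  p_0=18·1+0=18,  q_0=18·0+1=1
a_1=2:  p_1=2·18+1=37,  q_1=2·1+0=2
(x₁, y₁) = (37, 2);  37² − 342·2² = 1 ✓

37 2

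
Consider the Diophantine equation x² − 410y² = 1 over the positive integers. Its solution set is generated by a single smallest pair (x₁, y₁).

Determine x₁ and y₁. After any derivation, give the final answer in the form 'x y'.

81 4

d=410: √d = [20; 4,40] (ℓ=2, even), read p_1/q_1
step 0: (20, 1)  from 20·(1,0) + (0,1)
step 1: (81, 4)  from 4·(20,1) + (1,0)
(x₁, y₁) = (81, 4);  81² − 410·4² = 1 ✓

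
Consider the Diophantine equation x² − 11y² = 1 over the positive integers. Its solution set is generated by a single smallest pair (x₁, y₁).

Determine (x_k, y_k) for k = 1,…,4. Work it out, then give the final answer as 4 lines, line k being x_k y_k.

d=11: √d = [3; 3,6] (ℓ=2, even), read p_1/q_1
k=0  a_k=3  p_k/q_k = 3/1
k=1  a_k=3  p_k/q_k = 10/3
fundamental: x₁=10, y₁=3  (since 100 − 11·9 = 1)
k=2:  x_2 = 10·10+11·3·3 = 199,  y_2 = 10·3+3·10 = 60
k=3:  x_3 = 10·199+11·3·60 = 3970,  y_3 = 10·60+3·199 = 1197
k=4:  x_4 = 10·3970+11·3·1197 = 79201,  y_4 = 10·1197+3·3970 = 23880

10 3
199 60
3970 1197
79201 23880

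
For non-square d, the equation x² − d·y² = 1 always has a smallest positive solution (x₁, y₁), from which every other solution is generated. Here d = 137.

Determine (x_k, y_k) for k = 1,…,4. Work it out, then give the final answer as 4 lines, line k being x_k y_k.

6083073 519712
74007554246657 6322892069952
900386710067742990849 76925228065277725280
10954236171143757109591351297 935883555725460013412300928

[11; 1,2,2,1,1,2,2,1,22] for √137; ℓ=9 ⇒ convergent index 17
step 0: (11, 1)  from 11·(1,0) + (0,1)
…
step 4: (117, 10)  from 1·(82,7) + (35,3)
…
step 9: (39597, 3383)  from 22·(1744,149) + (1229,105)
…
step 13: (408178, 34873)  from 1·(285899,24426) + (122279,10447)
…
step 15: (1796332, 153471)  from 2·(694077,59299) + (408178,34873)
step 16: (4286741, 366241)  from 2·(1796332,153471) + (694077,59299)
step 17: (6083073, 519712)  from 1·(4286741,366241) + (1796332,153471)
fundamental: x₁=6083073, y₁=519712  (since 37003777123329 − 137·270100562944 = 1)
(6083073+519712√137)^2 = 74007554246657 + 6322892069952√137
(6083073+519712√137)^3 = 900386710067742990849 + 76925228065277725280√137
(6083073+519712√137)^4 = 10954236171143757109591351297 + 935883555725460013412300928√137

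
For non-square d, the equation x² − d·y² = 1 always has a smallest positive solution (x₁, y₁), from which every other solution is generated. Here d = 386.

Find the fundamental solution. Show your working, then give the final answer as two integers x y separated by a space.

[19; 1,1,1,4,1,18,1,4,1,1,1,38] for √386; ℓ=12 ⇒ convergent index 11
k=0  a_k=19  p_k/q_k = 19/1
k=1  a_k=1  p_k/q_k = 20/1
k=2  a_k=1  p_k/q_k = 39/2
k=3  a_k=1  p_k/q_k = 59/3
…
k=6  a_k=18  p_k/q_k = 6287/320
k=7  a_k=1  p_k/q_k = 6621/337
k=8  a_k=4  p_k/q_k = 32771/1668
k=9  a_k=1  p_k/q_k = 39392/2005
k=10  a_k=1  p_k/q_k = 72163/3673
k=11  a_k=1  p_k/q_k = 111555/5678
(x₁, y₁) = (111555, 5678);  111555² − 386·5678² = 1 ✓

111555 5678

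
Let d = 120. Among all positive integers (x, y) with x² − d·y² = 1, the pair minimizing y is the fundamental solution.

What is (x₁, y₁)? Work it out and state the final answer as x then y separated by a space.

11 1

√120 = [10; 1,20, …], period ℓ=2 (even) → k=1
step 0: (10, 1)  from 10·(1,0) + (0,1)
step 1: (11, 1)  from 1·(10,1) + (1,0)
→ (11, 1).  Check: 11²=121, 120·1²=120, difference 1.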